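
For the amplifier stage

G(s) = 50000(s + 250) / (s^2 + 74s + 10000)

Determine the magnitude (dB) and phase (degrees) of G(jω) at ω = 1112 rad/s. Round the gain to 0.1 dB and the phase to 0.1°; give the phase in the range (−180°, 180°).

At s = jω = j1112:
zero (s+250): 250 + j1112 → |·| = √(250²+1112²) = √1299044 ≈ 1139.8, ∠ = arctan(1112/250) ≈ 77.33°
quadratic: (j1112)² + 74·j1112 + 10000 = -1226544 + j82288 → |·| ≈ 1.2293e+06, ∠ ≈ 176.16°
|G| = 50000 · 1139.8 / 1.2293e+06 ≈ 46.36
Gain = 20 log₁₀(46.36) ≈ 33.32 dB
∠G = 77.33° − 176.16° = -98.83°

33.3 dB, -98.8°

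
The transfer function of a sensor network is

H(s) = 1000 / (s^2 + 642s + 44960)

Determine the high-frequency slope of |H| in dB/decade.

-40 dB/decade

Each pole contributes −20 dB/decade at high frequency; each zero contributes +20 dB/decade.
Net: 0 zero(s) − 2 pole(s) → -40 dB/decade.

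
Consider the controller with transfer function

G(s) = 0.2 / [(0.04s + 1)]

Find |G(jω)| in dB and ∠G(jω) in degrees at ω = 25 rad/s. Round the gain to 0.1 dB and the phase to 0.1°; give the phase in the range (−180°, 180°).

At ω = 25 rad/s:
pole (1 + j25·0.04) = 1 + j1 → |·| ≈ 1.4142, ∠ ≈ 45.00°
|G| = 0.2 · 1 / (1.4142) ≈ 0.14142
Gain = 20 log₁₀(0.14142) ≈ -16.99 dB
∠G = (0°) − (45.00°) = -45.00°

-17.0 dB, -45.0°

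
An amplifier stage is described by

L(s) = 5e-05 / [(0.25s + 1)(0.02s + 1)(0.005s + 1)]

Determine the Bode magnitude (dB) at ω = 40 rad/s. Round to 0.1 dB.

At ω = 40 rad/s:
pole (1 + j40·0.25) = 1 + j10 → |·| ≈ 10.05, ∠ ≈ 84.29°
pole (1 + j40·0.02) = 1 + j0.8 → |·| ≈ 1.2806, ∠ ≈ 38.66°
pole (1 + j40·0.005) = 1 + j0.2 → |·| ≈ 1.0198, ∠ ≈ 11.31°
|L| = 5e-05 · 1 / (10.05 · 1.2806 · 1.0198) ≈ 3.8096e-06
Gain = 20 log₁₀(3.8096e-06) ≈ -108.38 dB

-108.4 dB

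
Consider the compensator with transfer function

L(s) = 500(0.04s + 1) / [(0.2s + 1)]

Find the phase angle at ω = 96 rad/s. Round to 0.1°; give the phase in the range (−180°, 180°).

At ω = 96 rad/s:
zero (1 + j96·0.04) = 1 + j3.84 → |·| ≈ 3.9681, ∠ ≈ 75.40°
pole (1 + j96·0.2) = 1 + j19.2 → |·| ≈ 19.226, ∠ ≈ 87.02°
∠L = (75.40°) − (87.02°) = -11.62°

-11.6°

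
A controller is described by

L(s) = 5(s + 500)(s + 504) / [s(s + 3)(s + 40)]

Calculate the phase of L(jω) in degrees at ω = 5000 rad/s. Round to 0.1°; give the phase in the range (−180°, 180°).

-101.0°

At s = jω = j5000:
zero (s+500): 500 + j5000 → |·| = √(500²+5000²) = √25250000 ≈ 5024.9, ∠ = arctan(5000/500) ≈ 84.29°
zero (s+504): 504 + j5000 → |·| = √(504²+5000²) = √25254016 ≈ 5025.3, ∠ = arctan(5000/504) ≈ 84.24°
pole (s+3): 3 + j5000 → |·| = √(3²+5000²) = √25000009 ≈ 5000, ∠ = arctan(5000/3) ≈ 89.97°
pole (s+40): 40 + j5000 → |·| = √(40²+5000²) = √25001600 ≈ 5000.2, ∠ = arctan(5000/40) ≈ 89.54°
pole at origin: |s| = 5000, ∠ = 90.00° (in denominator)
∠L = 168.53° − 269.51° = -100.98°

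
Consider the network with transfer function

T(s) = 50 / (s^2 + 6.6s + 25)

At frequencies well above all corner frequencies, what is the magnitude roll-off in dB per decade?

-40 dB/decade

Each pole contributes −20 dB/decade at high frequency; each zero contributes +20 dB/decade.
Net: 0 zero(s) − 2 pole(s) → -40 dB/decade.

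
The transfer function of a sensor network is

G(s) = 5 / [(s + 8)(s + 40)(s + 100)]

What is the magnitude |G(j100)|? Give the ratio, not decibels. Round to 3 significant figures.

3.27e-06

At s = jω = j100:
pole (s+8): 8 + j100 → |·| = √(8²+100²) = √10064 ≈ 100.32, ∠ = arctan(100/8) ≈ 85.43°
pole (s+40): 40 + j100 → |·| = √(40²+100²) = √11600 ≈ 107.7, ∠ = arctan(100/40) ≈ 68.20°
pole (s+100): 100 + j100 → |·| = √(100²+100²) = √20000 ≈ 141.42, ∠ = arctan(100/100) ≈ 45.00°
|G| = 5 / 1.528e+06 ≈ 3.2723e-06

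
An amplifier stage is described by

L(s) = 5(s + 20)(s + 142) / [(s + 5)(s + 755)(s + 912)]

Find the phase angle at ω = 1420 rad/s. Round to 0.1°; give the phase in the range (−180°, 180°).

At s = jω = j1420:
zero (s+20): 20 + j1420 → |·| = √(20²+1420²) = √2016800 ≈ 1420.1, ∠ = arctan(1420/20) ≈ 89.19°
zero (s+142): 142 + j1420 → |·| = √(142²+1420²) = √2036564 ≈ 1427.1, ∠ = arctan(1420/142) ≈ 84.29°
pole (s+5): 5 + j1420 → |·| = √(5²+1420²) = √2016425 ≈ 1420, ∠ = arctan(1420/5) ≈ 89.80°
pole (s+755): 755 + j1420 → |·| = √(755²+1420²) = √2586425 ≈ 1608.2, ∠ = arctan(1420/755) ≈ 62.00°
pole (s+912): 912 + j1420 → |·| = √(912²+1420²) = √2848144 ≈ 1687.6, ∠ = arctan(1420/912) ≈ 57.29°
∠L = 173.48° − 209.09° = -35.61°

-35.6°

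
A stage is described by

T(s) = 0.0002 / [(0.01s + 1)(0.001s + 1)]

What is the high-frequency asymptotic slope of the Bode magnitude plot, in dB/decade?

-40 dB/decade

Each pole contributes −20 dB/decade at high frequency; each zero contributes +20 dB/decade.
Net: 0 zero(s) − 2 pole(s) → -40 dB/decade.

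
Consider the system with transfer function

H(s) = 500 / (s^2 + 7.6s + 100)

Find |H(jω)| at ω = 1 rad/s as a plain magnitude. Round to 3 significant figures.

5.04

At s = jω = j1:
quadratic: (j1)² + 7.6·j1 + 100 = 99 + j7.6 → |·| ≈ 99.291, ∠ ≈ 4.39°
|H| = 500 / 99.291 ≈ 5.0357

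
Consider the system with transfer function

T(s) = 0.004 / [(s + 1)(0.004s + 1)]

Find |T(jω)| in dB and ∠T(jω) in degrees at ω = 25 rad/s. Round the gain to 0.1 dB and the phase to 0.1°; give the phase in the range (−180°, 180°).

-76.0 dB, -93.4°

At ω = 25 rad/s:
pole (1 + j25·1) = 1 + j25 → |·| ≈ 25.02, ∠ ≈ 87.71°
pole (1 + j25·0.004) = 1 + j0.1 → |·| ≈ 1.005, ∠ ≈ 5.71°
|T| = 0.004 · 1 / (25.02 · 1.005) ≈ 0.00015908
Gain = 20 log₁₀(0.00015908) ≈ -75.97 dB
∠T = (0°) − (87.71° + 5.71°) = -93.42°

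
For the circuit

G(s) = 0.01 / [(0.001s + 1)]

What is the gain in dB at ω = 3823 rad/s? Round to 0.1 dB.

-51.9 dB

At ω = 3823 rad/s:
pole (1 + j3823·0.001) = 1 + j3.823 → |·| ≈ 3.9516, ∠ ≈ 75.34°
|G| = 0.01 · 1 / (3.9516) ≈ 0.0025306
Gain = 20 log₁₀(0.0025306) ≈ -51.94 dB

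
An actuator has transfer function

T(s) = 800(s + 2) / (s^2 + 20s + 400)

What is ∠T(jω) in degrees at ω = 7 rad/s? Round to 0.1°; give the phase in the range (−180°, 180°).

52.3°

At s = jω = j7:
zero (s+2): 2 + j7 → |·| = √(2²+7²) = √53 ≈ 7.2801, ∠ = arctan(7/2) ≈ 74.05°
quadratic: (j7)² + 20·j7 + 400 = 351 + j140 → |·| ≈ 377.89, ∠ ≈ 21.75°
∠T = 74.05° − 21.75° = 52.30°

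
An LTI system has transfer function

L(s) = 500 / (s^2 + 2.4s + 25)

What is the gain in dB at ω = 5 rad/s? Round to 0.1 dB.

At s = jω = j5:
quadratic: (j5)² + 2.4·j5 + 25 = 0 + j12 → |·| ≈ 12, ∠ ≈ 90.00°
|L| = 500 / 12 ≈ 41.667
Gain = 20 log₁₀(41.667) ≈ 32.40 dB

32.4 dB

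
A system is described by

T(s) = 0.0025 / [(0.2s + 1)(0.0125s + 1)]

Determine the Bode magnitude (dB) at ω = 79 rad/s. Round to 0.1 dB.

At ω = 79 rad/s:
pole (1 + j79·0.2) = 1 + j15.8 → |·| ≈ 15.832, ∠ ≈ 86.38°
pole (1 + j79·0.0125) = 1 + j0.9875 → |·| ≈ 1.4054, ∠ ≈ 44.64°
|T| = 0.0025 · 1 / (15.832 · 1.4054) ≈ 0.00011236
Gain = 20 log₁₀(0.00011236) ≈ -78.99 dB

-79.0 dB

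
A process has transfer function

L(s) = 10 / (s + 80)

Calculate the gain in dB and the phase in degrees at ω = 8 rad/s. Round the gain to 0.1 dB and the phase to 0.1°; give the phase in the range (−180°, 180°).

Substitute s = j8:
Numerator: 10 = 10 + j0
Denominator: (j8) + 80 = 80 + j8
|N| = √(10² + 0²) ≈ 10, ∠N ≈ 0.00°
|D| = √(80² + 8²) ≈ 80.399, ∠D ≈ 5.71°
|L| = 10 / 80.399 ≈ 0.12438
Gain = 20 log₁₀(0.12438) ≈ -18.10 dB
∠L = 0.00° − 5.71° = -5.71°

-18.1 dB, -5.7°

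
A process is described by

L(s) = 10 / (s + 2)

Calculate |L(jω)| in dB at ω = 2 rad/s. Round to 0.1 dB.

11.0 dB

At s = jω = j2:
pole (s+2): 2 + j2 → |·| = √(2²+2²) = √8 ≈ 2.8284, ∠ = arctan(2/2) ≈ 45.00°
|L| = 10 / 2.8284 ≈ 3.5356
Gain = 20 log₁₀(3.5356) ≈ 10.97 dB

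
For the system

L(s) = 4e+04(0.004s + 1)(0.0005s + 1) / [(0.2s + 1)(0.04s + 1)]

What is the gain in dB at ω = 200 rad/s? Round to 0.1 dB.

At ω = 200 rad/s:
zero (1 + j200·0.004) = 1 + j0.8 → |·| ≈ 1.2806, ∠ ≈ 38.66°
zero (1 + j200·0.0005) = 1 + j0.1 → |·| ≈ 1.005, ∠ ≈ 5.71°
pole (1 + j200·0.2) = 1 + j40 → |·| ≈ 40.012, ∠ ≈ 88.57°
pole (1 + j200·0.04) = 1 + j8 → |·| ≈ 8.0623, ∠ ≈ 82.87°
|L| = 4e+04 · 1.2806 · 1.005 / (40.012 · 8.0623) ≈ 159.58
Gain = 20 log₁₀(159.58) ≈ 44.06 dB

44.1 dB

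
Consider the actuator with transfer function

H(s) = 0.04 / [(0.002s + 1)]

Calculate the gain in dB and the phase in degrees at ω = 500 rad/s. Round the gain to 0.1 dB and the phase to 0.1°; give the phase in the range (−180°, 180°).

-31.0 dB, -45.0°

At ω = 500 rad/s:
pole (1 + j500·0.002) = 1 + j1 → |·| ≈ 1.4142, ∠ ≈ 45.00°
|H| = 0.04 · 1 / (1.4142) ≈ 0.028285
Gain = 20 log₁₀(0.028285) ≈ -30.97 dB
∠H = (0°) − (45.00°) = -45.00°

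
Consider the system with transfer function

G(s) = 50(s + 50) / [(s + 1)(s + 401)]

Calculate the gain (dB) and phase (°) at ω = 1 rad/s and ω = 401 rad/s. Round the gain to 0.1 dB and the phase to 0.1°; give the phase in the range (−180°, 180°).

ω = 1: 12.9 dB, -44.0°; ω = 401: -21.0 dB, -52.0°

At s = jω = j1:
zero (s+50): 50 + j1 → |·| = √(50²+1²) = √2501 ≈ 50.01, ∠ = arctan(1/50) ≈ 1.15°
pole (s+1): 1 + j1 → |·| = √(1²+1²) = √2 ≈ 1.4142, ∠ = arctan(1/1) ≈ 45.00°
pole (s+401): 401 + j1 → |·| = √(401²+1²) = √160802 ≈ 401, ∠ = arctan(1/401) ≈ 0.14°
|G| = 50 · 50.01 / 567.09 ≈ 4.4094
Gain = 20 log₁₀(4.4094) ≈ 12.89 dB
∠G = 1.15° − 45.14° = -43.99°

At s = jω = j401:
zero (s+50): 50 + j401 → |·| = √(50²+401²) = √163301 ≈ 404.11, ∠ = arctan(401/50) ≈ 82.89°
pole (s+1): 1 + j401 → |·| = √(1²+401²) = √160802 ≈ 401, ∠ = arctan(401/1) ≈ 89.86°
pole (s+401): 401 + j401 → |·| = √(401²+401²) = √321602 ≈ 567.1, ∠ = arctan(401/401) ≈ 45.00°
|G| = 50 · 404.11 / 2.2741e+05 ≈ 0.088851
Gain = 20 log₁₀(0.088851) ≈ -21.03 dB
∠G = 82.89° − 134.86° = -51.97°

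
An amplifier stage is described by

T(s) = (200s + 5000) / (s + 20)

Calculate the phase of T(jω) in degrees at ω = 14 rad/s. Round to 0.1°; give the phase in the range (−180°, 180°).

-5.7°

Substitute s = j14:
Numerator: 200(j14) + 5000 = 5000 + j2800
Denominator: (j14) + 20 = 20 + j14
|N| = √(5000² + 2800²) ≈ 5730.6, ∠N ≈ 29.25°
|D| = √(20² + 14²) ≈ 24.413, ∠D ≈ 34.99°
∠T = 29.25° − 34.99° = -5.74°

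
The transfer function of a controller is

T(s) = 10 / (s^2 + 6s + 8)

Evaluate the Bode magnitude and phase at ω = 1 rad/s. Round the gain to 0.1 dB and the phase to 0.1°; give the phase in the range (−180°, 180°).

0.7 dB, -40.6°

Substitute s = j1:
Numerator: 10 = 10 + j0
Denominator: (j1)^2 + 6(j1) + 8 = 7 + j6
|N| = √(10² + 0²) ≈ 10, ∠N ≈ 0.00°
|D| = √(7² + 6²) ≈ 9.2195, ∠D ≈ 40.60°
|T| = 10 / 9.2195 ≈ 1.0847
Gain = 20 log₁₀(1.0847) ≈ 0.71 dB
∠T = 0.00° − 40.60° = -40.60°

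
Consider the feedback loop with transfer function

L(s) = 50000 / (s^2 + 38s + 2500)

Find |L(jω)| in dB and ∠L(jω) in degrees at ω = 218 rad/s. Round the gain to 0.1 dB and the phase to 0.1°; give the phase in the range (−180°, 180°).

0.8 dB, -169.6°

At s = jω = j218:
quadratic: (j218)² + 38·j218 + 2500 = -45024 + j8284 → |·| ≈ 45780, ∠ ≈ 169.57°
|L| = 50000 / 45780 ≈ 1.0922
Gain = 20 log₁₀(1.0922) ≈ 0.77 dB
∠L = 0.00° − 169.57° = -169.57°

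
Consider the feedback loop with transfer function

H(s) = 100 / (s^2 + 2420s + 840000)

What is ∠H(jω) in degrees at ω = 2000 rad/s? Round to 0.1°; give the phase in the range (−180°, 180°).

-123.1°

Substitute s = j2000:
Numerator: 100 = 100 + j0
Denominator: (j2000)^2 + 2420(j2000) + 840000 = -3160000 + j4840000
|N| = √(100² + 0²) ≈ 100, ∠N ≈ 0.00°
|D| = √(3160000² + 4840000²) ≈ 5.7802e+06, ∠D ≈ 123.14°
∠H = 0.00° − 123.14° = -123.14°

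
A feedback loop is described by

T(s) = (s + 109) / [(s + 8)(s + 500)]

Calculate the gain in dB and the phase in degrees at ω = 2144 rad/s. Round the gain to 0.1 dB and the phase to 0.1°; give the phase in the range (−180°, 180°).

-66.8 dB, -79.6°

At s = jω = j2144:
zero (s+109): 109 + j2144 → |·| = √(109²+2144²) = √4608617 ≈ 2146.8, ∠ = arctan(2144/109) ≈ 87.09°
pole (s+8): 8 + j2144 → |·| = √(8²+2144²) = √4596800 ≈ 2144, ∠ = arctan(2144/8) ≈ 89.79°
pole (s+500): 500 + j2144 → |·| = √(500²+2144²) = √4846736 ≈ 2201.5, ∠ = arctan(2144/500) ≈ 76.87°
|T| = 1 · 2146.8 / 4.72e+06 ≈ 0.00045483
Gain = 20 log₁₀(0.00045483) ≈ -66.84 dB
∠T = 87.09° − 166.66° = -79.57°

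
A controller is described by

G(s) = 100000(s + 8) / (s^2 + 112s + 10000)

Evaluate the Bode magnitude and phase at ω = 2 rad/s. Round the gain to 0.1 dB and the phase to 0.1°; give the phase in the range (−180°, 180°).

At s = jω = j2:
zero (s+8): 8 + j2 → |·| = √(8²+2²) = √68 ≈ 8.2462, ∠ = arctan(2/8) ≈ 14.04°
quadratic: (j2)² + 112·j2 + 10000 = 9996 + j224 → |·| ≈ 9998.5, ∠ ≈ 1.28°
|G| = 100000 · 8.2462 / 9998.5 ≈ 82.474
Gain = 20 log₁₀(82.474) ≈ 38.33 dB
∠G = 14.04° − 1.28° = 12.76°

38.3 dB, 12.8°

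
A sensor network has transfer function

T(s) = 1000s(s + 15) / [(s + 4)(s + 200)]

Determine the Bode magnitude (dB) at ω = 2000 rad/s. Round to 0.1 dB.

At s = jω = j2000:
zero (s+15): 15 + j2000 → |·| = √(15²+2000²) = √4000225 ≈ 2000.1, ∠ = arctan(2000/15) ≈ 89.57°
zero at origin: s = j2000 → |·| = 2000, ∠ = 90.00°
pole (s+4): 4 + j2000 → |·| = √(4²+2000²) = √4000016 ≈ 2000, ∠ = arctan(2000/4) ≈ 89.89°
pole (s+200): 200 + j2000 → |·| = √(200²+2000²) = √4040000 ≈ 2010, ∠ = arctan(2000/200) ≈ 84.29°
|T| = 1000 · 4.0002e+06 / 4.02e+06 ≈ 995.07
Gain = 20 log₁₀(995.07) ≈ 59.96 dB

60.0 dB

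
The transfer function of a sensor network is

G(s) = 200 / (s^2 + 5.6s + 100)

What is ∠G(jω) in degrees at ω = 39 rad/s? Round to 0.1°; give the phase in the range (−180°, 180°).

At s = jω = j39:
quadratic: (j39)² + 5.6·j39 + 100 = -1421 + j218.4 → |·| ≈ 1437.7, ∠ ≈ 171.26°
∠G = 0.00° − 171.26° = -171.26°

-171.3°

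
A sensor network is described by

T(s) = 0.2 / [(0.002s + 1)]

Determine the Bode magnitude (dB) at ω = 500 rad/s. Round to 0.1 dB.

-17.0 dB

At ω = 500 rad/s:
pole (1 + j500·0.002) = 1 + j1 → |·| ≈ 1.4142, ∠ ≈ 45.00°
|T| = 0.2 · 1 / (1.4142) ≈ 0.14142
Gain = 20 log₁₀(0.14142) ≈ -16.99 dB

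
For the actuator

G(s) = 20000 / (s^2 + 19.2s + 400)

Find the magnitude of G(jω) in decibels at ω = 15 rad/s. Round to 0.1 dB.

35.5 dB

At s = jω = j15:
quadratic: (j15)² + 19.2·j15 + 400 = 175 + j288 → |·| ≈ 337, ∠ ≈ 58.72°
|G| = 20000 / 337 ≈ 59.347
Gain = 20 log₁₀(59.347) ≈ 35.47 dB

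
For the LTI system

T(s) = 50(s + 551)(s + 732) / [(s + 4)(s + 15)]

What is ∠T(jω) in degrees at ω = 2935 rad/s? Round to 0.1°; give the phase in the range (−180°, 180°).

-24.3°

At s = jω = j2935:
zero (s+551): 551 + j2935 → |·| = √(551²+2935²) = √8917826 ≈ 2986.3, ∠ = arctan(2935/551) ≈ 79.37°
zero (s+732): 732 + j2935 → |·| = √(732²+2935²) = √9150049 ≈ 3024.9, ∠ = arctan(2935/732) ≈ 76.00°
pole (s+4): 4 + j2935 → |·| = √(4²+2935²) = √8614241 ≈ 2935, ∠ = arctan(2935/4) ≈ 89.92°
pole (s+15): 15 + j2935 → |·| = √(15²+2935²) = √8614450 ≈ 2935, ∠ = arctan(2935/15) ≈ 89.71°
∠T = 155.37° − 179.63° = -24.26°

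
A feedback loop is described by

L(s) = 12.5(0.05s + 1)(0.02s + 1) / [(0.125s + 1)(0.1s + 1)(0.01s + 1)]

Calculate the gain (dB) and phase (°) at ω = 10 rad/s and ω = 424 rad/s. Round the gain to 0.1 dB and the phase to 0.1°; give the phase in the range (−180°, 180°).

ω = 10: 15.9 dB, -64.2°; ω = 424: -12.7 dB, -83.7°

At ω = 10 rad/s:
zero (1 + j10·0.05) = 1 + j0.5 → |·| ≈ 1.118, ∠ ≈ 26.57°
zero (1 + j10·0.02) = 1 + j0.2 → |·| ≈ 1.0198, ∠ ≈ 11.31°
pole (1 + j10·0.125) = 1 + j1.25 → |·| ≈ 1.6008, ∠ ≈ 51.34°
pole (1 + j10·0.1) = 1 + j1 → |·| ≈ 1.4142, ∠ ≈ 45.00°
pole (1 + j10·0.01) = 1 + j0.1 → |·| ≈ 1.005, ∠ ≈ 5.71°
|L| = 12.5 · 1.118 · 1.0198 / (1.6008 · 1.4142 · 1.005) ≈ 6.264
Gain = 20 log₁₀(6.264) ≈ 15.94 dB
∠L = (26.57° + 11.31°) − (51.34° + 45.00° + 5.71°) = -64.17°

At ω = 424 rad/s:
zero (1 + j424·0.05) = 1 + j21.2 → |·| ≈ 21.224, ∠ ≈ 87.30°
zero (1 + j424·0.02) = 1 + j8.48 → |·| ≈ 8.5388, ∠ ≈ 83.27°
pole (1 + j424·0.125) = 1 + j53 → |·| ≈ 53.009, ∠ ≈ 88.92°
pole (1 + j424·0.1) = 1 + j42.4 → |·| ≈ 42.412, ∠ ≈ 88.65°
pole (1 + j424·0.01) = 1 + j4.24 → |·| ≈ 4.3563, ∠ ≈ 76.73°
|L| = 12.5 · 21.224 · 8.5388 / (53.009 · 42.412 · 4.3563) ≈ 0.2313
Gain = 20 log₁₀(0.2313) ≈ -12.72 dB
∠L = (87.30° + 83.27°) − (88.92° + 88.65° + 76.73°) = -83.73°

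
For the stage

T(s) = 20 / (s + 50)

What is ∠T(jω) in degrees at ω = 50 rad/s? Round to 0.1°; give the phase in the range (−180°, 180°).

At s = jω = j50:
pole (s+50): 50 + j50 → |·| = √(50²+50²) = √5000 ≈ 70.711, ∠ = arctan(50/50) ≈ 45.00°
∠T = 0.00° − 45.00° = -45.00°

-45.0°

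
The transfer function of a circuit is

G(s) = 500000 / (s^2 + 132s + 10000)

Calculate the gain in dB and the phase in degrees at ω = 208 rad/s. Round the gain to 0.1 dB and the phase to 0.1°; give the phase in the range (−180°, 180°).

21.3 dB, -140.5°

At s = jω = j208:
quadratic: (j208)² + 132·j208 + 10000 = -33264 + j27456 → |·| ≈ 43131, ∠ ≈ 140.46°
|G| = 500000 / 43131 ≈ 11.593
Gain = 20 log₁₀(11.593) ≈ 21.28 dB
∠G = 0.00° − 140.46° = -140.46°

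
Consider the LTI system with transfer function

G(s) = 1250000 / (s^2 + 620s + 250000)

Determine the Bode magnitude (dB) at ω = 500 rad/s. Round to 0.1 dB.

At s = jω = j500:
quadratic: (j500)² + 620·j500 + 250000 = 0 + j310000 → |·| ≈ 3.1e+05, ∠ ≈ 90.00°
|G| = 1250000 / 3.1e+05 ≈ 4.0323
Gain = 20 log₁₀(4.0323) ≈ 12.11 dB

12.1 dB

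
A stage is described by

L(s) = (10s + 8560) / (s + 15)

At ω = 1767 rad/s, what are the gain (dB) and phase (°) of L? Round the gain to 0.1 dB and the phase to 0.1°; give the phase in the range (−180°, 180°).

Substitute s = j1767:
Numerator: 10(j1767) + 8560 = 8560 + j17670
Denominator: (j1767) + 15 = 15 + j1767
|N| = √(8560² + 17670²) ≈ 19634, ∠N ≈ 64.15°
|D| = √(15² + 1767²) ≈ 1767.1, ∠D ≈ 89.51°
|L| = 19634 / 1767.1 ≈ 11.111
Gain = 20 log₁₀(11.111) ≈ 20.92 dB
∠L = 64.15° − 89.51° = -25.36°

20.9 dB, -25.4°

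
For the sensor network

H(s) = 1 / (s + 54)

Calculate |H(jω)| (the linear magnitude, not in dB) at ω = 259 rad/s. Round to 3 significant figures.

At s = jω = j259:
pole (s+54): 54 + j259 → |·| = √(54²+259²) = √69997 ≈ 264.57, ∠ = arctan(259/54) ≈ 78.22°
|H| = 1 / 264.57 ≈ 0.0037797

0.00378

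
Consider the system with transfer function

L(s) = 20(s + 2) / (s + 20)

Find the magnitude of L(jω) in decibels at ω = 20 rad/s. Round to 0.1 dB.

At s = jω = j20:
zero (s+2): 2 + j20 → |·| = √(2²+20²) = √404 ≈ 20.1, ∠ = arctan(20/2) ≈ 84.29°
pole (s+20): 20 + j20 → |·| = √(20²+20²) = √800 ≈ 28.284, ∠ = arctan(20/20) ≈ 45.00°
|L| = 20 · 20.1 / 28.284 ≈ 14.213
Gain = 20 log₁₀(14.213) ≈ 23.05 dB

23.1 dB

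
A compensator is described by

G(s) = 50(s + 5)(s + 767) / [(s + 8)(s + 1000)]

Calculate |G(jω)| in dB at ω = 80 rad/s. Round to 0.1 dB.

31.7 dB

At s = jω = j80:
zero (s+5): 5 + j80 → |·| = √(5²+80²) = √6425 ≈ 80.156, ∠ = arctan(80/5) ≈ 86.42°
zero (s+767): 767 + j80 → |·| = √(767²+80²) = √594689 ≈ 771.16, ∠ = arctan(80/767) ≈ 5.95°
pole (s+8): 8 + j80 → |·| = √(8²+80²) = √6464 ≈ 80.399, ∠ = arctan(80/8) ≈ 84.29°
pole (s+1000): 1000 + j80 → |·| = √(1000²+80²) = √1006400 ≈ 1003.2, ∠ = arctan(80/1000) ≈ 4.57°
|G| = 50 · 61813 / 80656 ≈ 38.319
Gain = 20 log₁₀(38.319) ≈ 31.67 dB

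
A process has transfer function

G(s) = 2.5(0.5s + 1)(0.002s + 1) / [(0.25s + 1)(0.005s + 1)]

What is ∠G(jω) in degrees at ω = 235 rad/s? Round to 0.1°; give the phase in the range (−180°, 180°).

At ω = 235 rad/s:
zero (1 + j235·0.5) = 1 + j117.5 → |·| ≈ 117.5, ∠ ≈ 89.51°
zero (1 + j235·0.002) = 1 + j0.47 → |·| ≈ 1.1049, ∠ ≈ 25.17°
pole (1 + j235·0.25) = 1 + j58.75 → |·| ≈ 58.759, ∠ ≈ 89.02°
pole (1 + j235·0.005) = 1 + j1.175 → |·| ≈ 1.5429, ∠ ≈ 49.60°
∠G = (89.51° + 25.17°) − (89.02° + 49.60°) = -23.94°

-23.9°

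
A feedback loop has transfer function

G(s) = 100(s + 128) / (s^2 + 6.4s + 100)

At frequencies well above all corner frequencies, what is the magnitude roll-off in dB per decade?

Each pole contributes −20 dB/decade at high frequency; each zero contributes +20 dB/decade.
Net: 1 zero(s) − 2 pole(s) → -20 dB/decade.

-20 dB/decade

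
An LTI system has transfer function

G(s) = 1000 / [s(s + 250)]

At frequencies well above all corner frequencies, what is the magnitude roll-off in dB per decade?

Each pole contributes −20 dB/decade at high frequency; each zero contributes +20 dB/decade.
Net: 0 zero(s) − 2 pole(s) → -40 dB/decade.

-40 dB/decade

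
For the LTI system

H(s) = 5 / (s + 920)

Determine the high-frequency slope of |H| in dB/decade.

Each pole contributes −20 dB/decade at high frequency; each zero contributes +20 dB/decade.
Net: 0 zero(s) − 1 pole(s) → -20 dB/decade.

-20 dB/decade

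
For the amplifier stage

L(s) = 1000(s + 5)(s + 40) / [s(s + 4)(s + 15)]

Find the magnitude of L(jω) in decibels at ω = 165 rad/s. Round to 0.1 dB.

At s = jω = j165:
zero (s+5): 5 + j165 → |·| = √(5²+165²) = √27250 ≈ 165.08, ∠ = arctan(165/5) ≈ 88.26°
zero (s+40): 40 + j165 → |·| = √(40²+165²) = √28825 ≈ 169.78, ∠ = arctan(165/40) ≈ 76.37°
pole (s+4): 4 + j165 → |·| = √(4²+165²) = √27241 ≈ 165.05, ∠ = arctan(165/4) ≈ 88.61°
pole (s+15): 15 + j165 → |·| = √(15²+165²) = √27450 ≈ 165.68, ∠ = arctan(165/15) ≈ 84.81°
pole at origin: |s| = 165, ∠ = 90.00° (in denominator)
|L| = 1000 · 28027 / 4.512e+06 ≈ 6.2117
Gain = 20 log₁₀(6.2117) ≈ 15.86 dB

15.9 dB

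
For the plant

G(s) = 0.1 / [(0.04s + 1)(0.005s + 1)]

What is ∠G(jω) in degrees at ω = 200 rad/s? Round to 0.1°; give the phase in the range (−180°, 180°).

At ω = 200 rad/s:
pole (1 + j200·0.04) = 1 + j8 → |·| ≈ 8.0623, ∠ ≈ 82.87°
pole (1 + j200·0.005) = 1 + j1 → |·| ≈ 1.4142, ∠ ≈ 45.00°
∠G = (0°) − (82.87° + 45.00°) = -127.87°

-127.9°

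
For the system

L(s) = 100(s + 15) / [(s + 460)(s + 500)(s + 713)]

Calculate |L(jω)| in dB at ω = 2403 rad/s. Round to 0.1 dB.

-95.9 dB

At s = jω = j2403:
zero (s+15): 15 + j2403 → |·| = √(15²+2403²) = √5774634 ≈ 2403, ∠ = arctan(2403/15) ≈ 89.64°
pole (s+460): 460 + j2403 → |·| = √(460²+2403²) = √5986009 ≈ 2446.6, ∠ = arctan(2403/460) ≈ 79.16°
pole (s+500): 500 + j2403 → |·| = √(500²+2403²) = √6024409 ≈ 2454.5, ∠ = arctan(2403/500) ≈ 78.25°
pole (s+713): 713 + j2403 → |·| = √(713²+2403²) = √6282778 ≈ 2506.5, ∠ = arctan(2403/713) ≈ 73.47°
|L| = 100 · 2403 / 1.5052e+10 ≈ 1.5965e-05
Gain = 20 log₁₀(1.5965e-05) ≈ -95.94 dB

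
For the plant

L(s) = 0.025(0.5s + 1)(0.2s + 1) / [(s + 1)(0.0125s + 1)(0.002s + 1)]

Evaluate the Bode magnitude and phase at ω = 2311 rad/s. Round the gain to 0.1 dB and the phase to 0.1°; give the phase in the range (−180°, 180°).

At ω = 2311 rad/s:
zero (1 + j2311·0.5) = 1 + j1155.5 → |·| ≈ 1155.5, ∠ ≈ 89.95°
zero (1 + j2311·0.2) = 1 + j462.2 → |·| ≈ 462.2, ∠ ≈ 89.88°
pole (1 + j2311·1) = 1 + j2311 → |·| ≈ 2311, ∠ ≈ 89.98°
pole (1 + j2311·0.0125) = 1 + j28.8875 → |·| ≈ 28.905, ∠ ≈ 88.02°
pole (1 + j2311·0.002) = 1 + j4.622 → |·| ≈ 4.7289, ∠ ≈ 77.79°
|L| = 0.025 · 1155.5 · 462.2 / (2311 · 28.905 · 4.7289) ≈ 0.042268
Gain = 20 log₁₀(0.042268) ≈ -27.48 dB
∠L = (89.95° + 89.88°) − (89.98° + 88.02° + 77.79°) = -75.96°

-27.5 dB, -76.0°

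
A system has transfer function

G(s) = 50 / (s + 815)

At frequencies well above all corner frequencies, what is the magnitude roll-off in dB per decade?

Each pole contributes −20 dB/decade at high frequency; each zero contributes +20 dB/decade.
Net: 0 zero(s) − 1 pole(s) → -20 dB/decade.

-20 dB/decade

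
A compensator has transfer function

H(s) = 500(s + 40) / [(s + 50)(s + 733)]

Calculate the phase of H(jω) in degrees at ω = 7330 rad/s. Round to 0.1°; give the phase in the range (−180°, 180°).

At s = jω = j7330:
zero (s+40): 40 + j7330 → |·| = √(40²+7330²) = √53730500 ≈ 7330.1, ∠ = arctan(7330/40) ≈ 89.69°
pole (s+50): 50 + j7330 → |·| = √(50²+7330²) = √53731400 ≈ 7330.2, ∠ = arctan(7330/50) ≈ 89.61°
pole (s+733): 733 + j7330 → |·| = √(733²+7330²) = √54266189 ≈ 7366.6, ∠ = arctan(7330/733) ≈ 84.29°
∠H = 89.69° − 173.90° = -84.21°

-84.2°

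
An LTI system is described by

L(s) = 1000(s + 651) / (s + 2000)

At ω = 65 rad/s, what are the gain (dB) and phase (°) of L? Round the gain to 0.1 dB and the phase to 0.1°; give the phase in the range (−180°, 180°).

50.3 dB, 3.8°

At s = jω = j65:
zero (s+651): 651 + j65 → |·| = √(651²+65²) = √428026 ≈ 654.24, ∠ = arctan(65/651) ≈ 5.70°
pole (s+2000): 2000 + j65 → |·| = √(2000²+65²) = √4004225 ≈ 2001.1, ∠ = arctan(65/2000) ≈ 1.86°
|L| = 1000 · 654.24 / 2001.1 ≈ 326.94
Gain = 20 log₁₀(326.94) ≈ 50.29 dB
∠L = 5.70° − 1.86° = 3.84°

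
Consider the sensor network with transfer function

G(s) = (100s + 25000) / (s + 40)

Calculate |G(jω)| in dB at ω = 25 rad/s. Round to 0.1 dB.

54.5 dB

Substitute s = j25:
Numerator: 100(j25) + 25000 = 25000 + j2500
Denominator: (j25) + 40 = 40 + j25
|N| = √(25000² + 2500²) ≈ 25125, ∠N ≈ 5.71°
|D| = √(40² + 25²) ≈ 47.17, ∠D ≈ 32.01°
|G| = 25125 / 47.17 ≈ 532.65
Gain = 20 log₁₀(532.65) ≈ 54.53 dB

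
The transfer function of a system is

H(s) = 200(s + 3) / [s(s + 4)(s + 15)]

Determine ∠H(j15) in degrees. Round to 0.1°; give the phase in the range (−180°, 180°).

At s = jω = j15:
zero (s+3): 3 + j15 → |·| = √(3²+15²) = √234 ≈ 15.297, ∠ = arctan(15/3) ≈ 78.69°
pole (s+4): 4 + j15 → |·| = √(4²+15²) = √241 ≈ 15.524, ∠ = arctan(15/4) ≈ 75.07°
pole (s+15): 15 + j15 → |·| = √(15²+15²) = √450 ≈ 21.213, ∠ = arctan(15/15) ≈ 45.00°
pole at origin: |s| = 15, ∠ = 90.00° (in denominator)
∠H = 78.69° − 210.07° = -131.38°

-131.4°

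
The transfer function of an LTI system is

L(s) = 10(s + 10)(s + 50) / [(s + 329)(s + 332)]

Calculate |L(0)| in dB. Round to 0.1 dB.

-26.8 dB

L(0) = 10·10·50 / (329·332) ≈ 0.045776
20 log₁₀(0.045776) ≈ -26.79 dB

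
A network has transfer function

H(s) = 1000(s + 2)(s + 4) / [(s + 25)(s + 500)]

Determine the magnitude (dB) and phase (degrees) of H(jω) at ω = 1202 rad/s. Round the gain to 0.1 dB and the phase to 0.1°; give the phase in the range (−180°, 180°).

At s = jω = j1202:
zero (s+2): 2 + j1202 → |·| = √(2²+1202²) = √1444808 ≈ 1202, ∠ = arctan(1202/2) ≈ 89.90°
zero (s+4): 4 + j1202 → |·| = √(4²+1202²) = √1444820 ≈ 1202, ∠ = arctan(1202/4) ≈ 89.81°
pole (s+25): 25 + j1202 → |·| = √(25²+1202²) = √1445429 ≈ 1202.3, ∠ = arctan(1202/25) ≈ 88.81°
pole (s+500): 500 + j1202 → |·| = √(500²+1202²) = √1694804 ≈ 1301.8, ∠ = arctan(1202/500) ≈ 67.41°
|H| = 1000 · 1.4448e+06 / 1.5652e+06 ≈ 923.08
Gain = 20 log₁₀(923.08) ≈ 59.30 dB
∠H = 179.71° − 156.22° = 23.49°

59.3 dB, 23.5°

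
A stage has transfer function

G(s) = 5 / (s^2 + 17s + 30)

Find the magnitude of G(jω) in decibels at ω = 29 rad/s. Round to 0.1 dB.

Substitute s = j29:
Numerator: 5 = 5 + j0
Denominator: (j29)^2 + 17(j29) + 30 = -811 + j493
|N| = √(5² + 0²) ≈ 5, ∠N ≈ 0.00°
|D| = √(811² + 493²) ≈ 949.09, ∠D ≈ 148.70°
|G| = 5 / 949.09 ≈ 0.0052682
Gain = 20 log₁₀(0.0052682) ≈ -45.57 dB

-45.6 dB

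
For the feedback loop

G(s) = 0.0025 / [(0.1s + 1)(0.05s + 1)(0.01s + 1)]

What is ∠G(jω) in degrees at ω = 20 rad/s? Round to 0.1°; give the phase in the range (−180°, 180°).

-119.7°

At ω = 20 rad/s:
pole (1 + j20·0.1) = 1 + j2 → |·| ≈ 2.2361, ∠ ≈ 63.43°
pole (1 + j20·0.05) = 1 + j1 → |·| ≈ 1.4142, ∠ ≈ 45.00°
pole (1 + j20·0.01) = 1 + j0.2 → |·| ≈ 1.0198, ∠ ≈ 11.31°
∠G = (0°) − (63.43° + 45.00° + 11.31°) = -119.74°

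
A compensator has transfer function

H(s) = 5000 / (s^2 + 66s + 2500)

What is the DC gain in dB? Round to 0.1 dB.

H(0) = 5000 / 2500 = 2
20 log₁₀(2) ≈ 6.02 dB

6.0 dB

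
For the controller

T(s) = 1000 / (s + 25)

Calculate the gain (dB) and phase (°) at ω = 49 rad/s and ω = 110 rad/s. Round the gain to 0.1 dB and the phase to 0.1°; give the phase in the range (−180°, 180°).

ω = 49: 25.2 dB, -63.0°; ω = 110: 19.0 dB, -77.2°

At s = jω = j49:
pole (s+25): 25 + j49 → |·| = √(25²+49²) = √3026 ≈ 55.009, ∠ = arctan(49/25) ≈ 62.97°
|T| = 1000 / 55.009 ≈ 18.179
Gain = 20 log₁₀(18.179) ≈ 25.19 dB
∠T = 0.00° − 62.97° = -62.97°

At s = jω = j110:
pole (s+25): 25 + j110 → |·| = √(25²+110²) = √12725 ≈ 112.81, ∠ = arctan(110/25) ≈ 77.20°
|T| = 1000 / 112.81 ≈ 8.8645
Gain = 20 log₁₀(8.8645) ≈ 18.95 dB
∠T = 0.00° − 77.20° = -77.20°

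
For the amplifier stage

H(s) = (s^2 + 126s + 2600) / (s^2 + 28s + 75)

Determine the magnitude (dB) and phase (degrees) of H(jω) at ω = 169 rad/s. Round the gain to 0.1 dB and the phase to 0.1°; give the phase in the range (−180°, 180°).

Substitute s = j169:
Numerator: (j169)^2 + 126(j169) + 2600 = -25961 + j21294
Denominator: (j169)^2 + 28(j169) + 75 = -28486 + j4732
|N| = √(25961² + 21294²) ≈ 33577, ∠N ≈ 140.64°
|D| = √(28486² + 4732²) ≈ 28876, ∠D ≈ 170.57°
|H| = 33577 / 28876 ≈ 1.1628
Gain = 20 log₁₀(1.1628) ≈ 1.31 dB
∠H = 140.64° − 170.57° = -29.93°

1.3 dB, -29.9°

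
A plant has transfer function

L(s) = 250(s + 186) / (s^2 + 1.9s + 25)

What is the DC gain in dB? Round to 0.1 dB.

65.4 dB

L(0) = 250·186 / 25 = 1860
20 log₁₀(1860) ≈ 65.39 dB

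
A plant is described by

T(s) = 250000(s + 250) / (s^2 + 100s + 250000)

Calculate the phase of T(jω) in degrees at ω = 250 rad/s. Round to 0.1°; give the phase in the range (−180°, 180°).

37.4°

At s = jω = j250:
zero (s+250): 250 + j250 → |·| = √(250²+250²) = √125000 ≈ 353.55, ∠ = arctan(250/250) ≈ 45.00°
quadratic: (j250)² + 100·j250 + 250000 = 187500 + j25000 → |·| ≈ 1.8916e+05, ∠ ≈ 7.59°
∠T = 45.00° − 7.59° = 37.41°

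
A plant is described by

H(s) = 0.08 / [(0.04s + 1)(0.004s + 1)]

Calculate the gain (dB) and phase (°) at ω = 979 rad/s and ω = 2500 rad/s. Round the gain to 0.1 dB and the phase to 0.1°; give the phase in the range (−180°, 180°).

At ω = 979 rad/s:
pole (1 + j979·0.04) = 1 + j39.16 → |·| ≈ 39.173, ∠ ≈ 88.54°
pole (1 + j979·0.004) = 1 + j3.916 → |·| ≈ 4.0417, ∠ ≈ 75.67°
|H| = 0.08 · 1 / (39.173 · 4.0417) ≈ 0.00050529
Gain = 20 log₁₀(0.00050529) ≈ -65.93 dB
∠H = (0°) − (88.54° + 75.67°) = -164.21°

At ω = 2500 rad/s:
pole (1 + j2500·0.04) = 1 + j100 → |·| ≈ 100, ∠ ≈ 89.43°
pole (1 + j2500·0.004) = 1 + j10 → |·| ≈ 10.05, ∠ ≈ 84.29°
|H| = 0.08 · 1 / (100 · 10.05) ≈ 7.9602e-05
Gain = 20 log₁₀(7.9602e-05) ≈ -81.98 dB
∠H = (0°) − (89.43° + 84.29°) = -173.72°

ω = 979: -65.9 dB, -164.2°; ω = 2500: -82.0 dB, -173.7°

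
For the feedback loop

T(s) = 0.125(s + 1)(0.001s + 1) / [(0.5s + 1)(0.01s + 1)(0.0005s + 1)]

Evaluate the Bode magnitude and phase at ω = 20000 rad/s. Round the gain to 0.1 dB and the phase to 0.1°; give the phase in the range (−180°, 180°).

-52.1 dB, -86.9°

At ω = 20000 rad/s:
zero (1 + j20000·1) = 1 + j20000 → |·| ≈ 20000, ∠ ≈ 90.00°
zero (1 + j20000·0.001) = 1 + j20 → |·| ≈ 20.025, ∠ ≈ 87.14°
pole (1 + j20000·0.5) = 1 + j10000 → |·| ≈ 10000, ∠ ≈ 89.99°
pole (1 + j20000·0.01) = 1 + j200 → |·| ≈ 200, ∠ ≈ 89.71°
pole (1 + j20000·0.0005) = 1 + j10 → |·| ≈ 10.05, ∠ ≈ 84.29°
|T| = 0.125 · 20000 · 20.025 / (10000 · 200 · 10.05) ≈ 0.0024907
Gain = 20 log₁₀(0.0024907) ≈ -52.07 dB
∠T = (90.00° + 87.14°) − (89.99° + 89.71° + 84.29°) = -86.85°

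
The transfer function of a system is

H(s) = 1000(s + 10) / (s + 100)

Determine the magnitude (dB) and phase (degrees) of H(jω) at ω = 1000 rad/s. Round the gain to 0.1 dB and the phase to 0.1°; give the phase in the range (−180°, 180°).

At s = jω = j1000:
zero (s+10): 10 + j1000 → |·| = √(10²+1000²) = √1000100 ≈ 1000, ∠ = arctan(1000/10) ≈ 89.43°
pole (s+100): 100 + j1000 → |·| = √(100²+1000²) = √1010000 ≈ 1005, ∠ = arctan(1000/100) ≈ 84.29°
|H| = 1000 · 1000 / 1005 ≈ 995.02
Gain = 20 log₁₀(995.02) ≈ 59.96 dB
∠H = 89.43° − 84.29° = 5.14°

60.0 dB, 5.1°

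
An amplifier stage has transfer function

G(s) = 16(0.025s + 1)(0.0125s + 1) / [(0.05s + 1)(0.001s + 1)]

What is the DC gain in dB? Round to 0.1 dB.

24.1 dB

G(0) = 16 · 1 / 1 = 16
20 log₁₀(16) ≈ 24.08 dB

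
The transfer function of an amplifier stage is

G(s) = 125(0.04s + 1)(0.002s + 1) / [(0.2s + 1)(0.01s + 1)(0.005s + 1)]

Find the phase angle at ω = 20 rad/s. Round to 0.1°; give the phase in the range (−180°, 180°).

At ω = 20 rad/s:
zero (1 + j20·0.04) = 1 + j0.8 → |·| ≈ 1.2806, ∠ ≈ 38.66°
zero (1 + j20·0.002) = 1 + j0.04 → |·| ≈ 1.0008, ∠ ≈ 2.29°
pole (1 + j20·0.2) = 1 + j4 → |·| ≈ 4.1231, ∠ ≈ 75.96°
pole (1 + j20·0.01) = 1 + j0.2 → |·| ≈ 1.0198, ∠ ≈ 11.31°
pole (1 + j20·0.005) = 1 + j0.1 → |·| ≈ 1.005, ∠ ≈ 5.71°
∠G = (38.66° + 2.29°) − (75.96° + 11.31° + 5.71°) = -52.03°

-52.0°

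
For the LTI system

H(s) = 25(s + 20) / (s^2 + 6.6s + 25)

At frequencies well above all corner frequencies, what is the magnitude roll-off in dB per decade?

-20 dB/decade

Each pole contributes −20 dB/decade at high frequency; each zero contributes +20 dB/decade.
Net: 1 zero(s) − 2 pole(s) → -20 dB/decade.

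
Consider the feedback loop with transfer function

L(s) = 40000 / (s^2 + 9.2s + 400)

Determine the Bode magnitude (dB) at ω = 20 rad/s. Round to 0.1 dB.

At s = jω = j20:
quadratic: (j20)² + 9.2·j20 + 400 = 0 + j184 → |·| ≈ 184, ∠ ≈ 90.00°
|L| = 40000 / 184 ≈ 217.39
Gain = 20 log₁₀(217.39) ≈ 46.74 dB

46.7 dB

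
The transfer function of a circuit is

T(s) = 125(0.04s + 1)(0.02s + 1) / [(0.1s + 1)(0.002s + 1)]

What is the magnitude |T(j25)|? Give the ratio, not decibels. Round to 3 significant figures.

73.3

At ω = 25 rad/s:
zero (1 + j25·0.04) = 1 + j1 → |·| ≈ 1.4142, ∠ ≈ 45.00°
zero (1 + j25·0.02) = 1 + j0.5 → |·| ≈ 1.118, ∠ ≈ 26.57°
pole (1 + j25·0.1) = 1 + j2.5 → |·| ≈ 2.6926, ∠ ≈ 68.20°
pole (1 + j25·0.002) = 1 + j0.05 → |·| ≈ 1.0012, ∠ ≈ 2.86°
|T| = 125 · 1.4142 · 1.118 / (2.6926 · 1.0012) ≈ 73.311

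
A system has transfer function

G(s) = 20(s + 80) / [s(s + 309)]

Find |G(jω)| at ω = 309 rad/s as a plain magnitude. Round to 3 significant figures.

At s = jω = j309:
zero (s+80): 80 + j309 → |·| = √(80²+309²) = √101881 ≈ 319.19, ∠ = arctan(309/80) ≈ 75.48°
pole (s+309): 309 + j309 → |·| = √(309²+309²) = √190962 ≈ 436.99, ∠ = arctan(309/309) ≈ 45.00°
pole at origin: |s| = 309, ∠ = 90.00° (in denominator)
|G| = 20 · 319.19 / 1.3503e+05 ≈ 0.047277

0.0473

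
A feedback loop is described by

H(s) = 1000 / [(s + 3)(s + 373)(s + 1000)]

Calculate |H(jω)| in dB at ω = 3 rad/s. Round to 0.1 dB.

At s = jω = j3:
pole (s+3): 3 + j3 → |·| = √(3²+3²) = √18 ≈ 4.2426, ∠ = arctan(3/3) ≈ 45.00°
pole (s+373): 373 + j3 → |·| = √(373²+3²) = √139138 ≈ 373.01, ∠ = arctan(3/373) ≈ 0.46°
pole (s+1000): 1000 + j3 → |·| = √(1000²+3²) = √1000009 ≈ 1000, ∠ = arctan(3/1000) ≈ 0.17°
|H| = 1000 / 1.5825e+06 ≈ 0.00063191
Gain = 20 log₁₀(0.00063191) ≈ -63.99 dB

-64.0 dB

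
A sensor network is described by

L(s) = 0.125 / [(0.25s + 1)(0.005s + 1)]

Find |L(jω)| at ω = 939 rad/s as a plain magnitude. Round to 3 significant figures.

At ω = 939 rad/s:
pole (1 + j939·0.25) = 1 + j234.75 → |·| ≈ 234.75, ∠ ≈ 89.76°
pole (1 + j939·0.005) = 1 + j4.695 → |·| ≈ 4.8003, ∠ ≈ 77.98°
|L| = 0.125 · 1 / (234.75 · 4.8003) ≈ 0.00011093

0.000111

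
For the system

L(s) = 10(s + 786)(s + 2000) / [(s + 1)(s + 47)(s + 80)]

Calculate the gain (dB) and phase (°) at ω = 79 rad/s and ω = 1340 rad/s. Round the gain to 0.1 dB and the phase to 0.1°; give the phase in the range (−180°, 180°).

At s = jω = j79:
zero (s+786): 786 + j79 → |·| = √(786²+79²) = √624037 ≈ 789.96, ∠ = arctan(79/786) ≈ 5.74°
zero (s+2000): 2000 + j79 → |·| = √(2000²+79²) = √4006241 ≈ 2001.6, ∠ = arctan(79/2000) ≈ 2.26°
pole (s+1): 1 + j79 → |·| = √(1²+79²) = √6242 ≈ 79.006, ∠ = arctan(79/1) ≈ 89.27°
pole (s+47): 47 + j79 → |·| = √(47²+79²) = √8450 ≈ 91.924, ∠ = arctan(79/47) ≈ 59.25°
pole (s+80): 80 + j79 → |·| = √(80²+79²) = √12641 ≈ 112.43, ∠ = arctan(79/80) ≈ 44.64°
|L| = 10 · 1.5812e+06 / 8.1653e+05 ≈ 19.365
Gain = 20 log₁₀(19.365) ≈ 25.74 dB
∠L = 8.00° − 193.16° = -185.16° ≡ 174.84° (principal value)

At s = jω = j1340:
zero (s+786): 786 + j1340 → |·| = √(786²+1340²) = √2413396 ≈ 1553.5, ∠ = arctan(1340/786) ≈ 59.61°
zero (s+2000): 2000 + j1340 → |·| = √(2000²+1340²) = √5795600 ≈ 2407.4, ∠ = arctan(1340/2000) ≈ 33.82°
pole (s+1): 1 + j1340 → |·| = √(1²+1340²) = √1795601 ≈ 1340, ∠ = arctan(1340/1) ≈ 89.96°
pole (s+47): 47 + j1340 → |·| = √(47²+1340²) = √1797809 ≈ 1340.8, ∠ = arctan(1340/47) ≈ 87.99°
pole (s+80): 80 + j1340 → |·| = √(80²+1340²) = √1802000 ≈ 1342.4, ∠ = arctan(1340/80) ≈ 86.58°
|L| = 10 · 3.7399e+06 / 2.4119e+09 ≈ 0.015506
Gain = 20 log₁₀(0.015506) ≈ -36.19 dB
∠L = 93.43° − 264.53° = -171.10°

ω = 79: 25.7 dB, 174.8°; ω = 1340: -36.2 dB, -171.1°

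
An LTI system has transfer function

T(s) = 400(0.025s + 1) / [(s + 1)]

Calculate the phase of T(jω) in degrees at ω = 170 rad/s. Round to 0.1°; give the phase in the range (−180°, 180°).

At ω = 170 rad/s:
zero (1 + j170·0.025) = 1 + j4.25 → |·| ≈ 4.3661, ∠ ≈ 76.76°
pole (1 + j170·1) = 1 + j170 → |·| ≈ 170, ∠ ≈ 89.66°
∠T = (76.76°) − (89.66°) = -12.90°

-12.9°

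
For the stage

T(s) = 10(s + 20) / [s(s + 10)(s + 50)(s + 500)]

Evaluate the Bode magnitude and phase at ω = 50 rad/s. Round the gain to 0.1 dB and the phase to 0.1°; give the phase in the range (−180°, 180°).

At s = jω = j50:
zero (s+20): 20 + j50 → |·| = √(20²+50²) = √2900 ≈ 53.852, ∠ = arctan(50/20) ≈ 68.20°
pole (s+10): 10 + j50 → |·| = √(10²+50²) = √2600 ≈ 50.99, ∠ = arctan(50/10) ≈ 78.69°
pole (s+50): 50 + j50 → |·| = √(50²+50²) = √5000 ≈ 70.711, ∠ = arctan(50/50) ≈ 45.00°
pole (s+500): 500 + j50 → |·| = √(500²+50²) = √252500 ≈ 502.49, ∠ = arctan(50/500) ≈ 5.71°
pole at origin: |s| = 50, ∠ = 90.00° (in denominator)
|T| = 10 · 53.852 / 9.0588e+07 ≈ 5.9447e-06
Gain = 20 log₁₀(5.9447e-06) ≈ -104.52 dB
∠T = 68.20° − 219.40° = -151.20°

-104.5 dB, -151.2°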